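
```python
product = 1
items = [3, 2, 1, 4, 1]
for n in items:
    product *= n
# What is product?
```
Trace:
  product=1
  product=3, n=3
  product=6, n=2
  product=6, n=1
  product=24, n=4
  product=24, n=1

Final answer: 24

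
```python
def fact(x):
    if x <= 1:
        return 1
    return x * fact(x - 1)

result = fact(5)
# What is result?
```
Call trace:
fact(x=5)
  fact(x=4)
    fact(x=3)
      fact(x=2)
        fact(x=1)
        -> return 1
      -> return 2
    -> return 6
  -> return 24
-> return 120

Final answer: 120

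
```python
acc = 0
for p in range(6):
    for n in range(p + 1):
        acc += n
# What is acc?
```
Trace:
  acc=0
  acc=0, p=0, n=0
  acc=0, p=1, n=0
  acc=1, p=1, n=1
  acc=1, p=2, n=0
  acc=2, p=2, n=1
  acc=4, p=2, n=2
  acc=4, p=3, n=0
  acc=5, p=3, n=1
  acc=7, p=3, n=2
  acc=10, p=3, n=3
  acc=10, p=4, n=0
  acc=11, p=4, n=1
  acc=13, p=4, n=2
  acc=16, p=4, n=3
  acc=20, p=4, n=4
  acc=20, p=5, n=0
  acc=21, p=5, n=1
  acc=23, p=5, n=2
  acc=26, p=5, n=3
  acc=30, p=5, n=4
  acc=35, p=5, n=5

Final answer: 35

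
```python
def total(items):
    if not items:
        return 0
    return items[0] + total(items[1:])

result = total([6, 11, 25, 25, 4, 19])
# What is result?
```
Call trace:
total(items=[6, 11, 25, 25, 4, 19])
  total(items=[11, 25, 25, 4, 19])
    total(items=[25, 25, 4, 19])
      total(items=[25, 4, 19])
        total(items=[4, 19])
          total(items=[19])
            total(items=[])
            -> return 0
          -> return 19
        -> return 23
      -> return 48
    -> return 73
  -> return 84
-> return 90

Final answer: 90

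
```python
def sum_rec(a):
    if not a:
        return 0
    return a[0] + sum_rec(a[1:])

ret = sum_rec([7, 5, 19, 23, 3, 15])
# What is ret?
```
Call trace:
sum_rec(a=[7, 5, 19, 23, 3, 15])
  sum_rec(a=[5, 19, 23, 3, 15])
    sum_rec(a=[19, 23, 3, 15])
      sum_rec(a=[23, 3, 15])
        sum_rec(a=[3, 15])
          sum_rec(a=[15])
            sum_rec(a=[])
            -> return 0
          -> return 15
        -> return 18
      -> return 41
    -> return 60
  -> return 65
-> return 72

Final answer: 72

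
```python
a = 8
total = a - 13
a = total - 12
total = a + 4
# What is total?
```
Trace:
  a=8
  a=8, total=-5
  a=-17, total=-5
  a=-17, total=-13

Final answer: -13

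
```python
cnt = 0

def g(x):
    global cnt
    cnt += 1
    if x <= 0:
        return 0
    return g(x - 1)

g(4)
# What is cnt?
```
Call trace:
g(x=4)
  g(x=3)
    g(x=2)
      g(x=1)
        g(x=0)
        -> return 0
      -> return 0
    -> return 0
  -> return 0
-> return 0

cnt is incremented once per call. g is entered once for each x = 4, 3, 2, 1, 0 (the x <= 0 call returns without recursing), i.e. 4 + 1 calls.
cnt = 5

Final answer: 5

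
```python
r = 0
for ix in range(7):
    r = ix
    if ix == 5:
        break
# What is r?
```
Trace:
  r=0
  r=0, ix=0
  r=1, ix=1
  r=2, ix=2
  r=3, ix=3
  r=4, ix=4
  r=5, ix=5

Final answer: 5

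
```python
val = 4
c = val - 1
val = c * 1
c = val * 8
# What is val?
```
Trace:
  val=4
  val=4, c=3
  val=3, c=3
  val=3, c=24

Final answer: 3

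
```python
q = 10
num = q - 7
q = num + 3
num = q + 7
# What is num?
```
Trace:
  q=10
  q=10, num=3
  q=6, num=3
  q=6, num=13

Final answer: 13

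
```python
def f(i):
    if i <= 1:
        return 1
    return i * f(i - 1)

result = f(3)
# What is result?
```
Call trace:
f(i=3)
  f(i=2)
    f(i=1)
    -> return 1
  -> return 2
-> return 6

Final answer: 6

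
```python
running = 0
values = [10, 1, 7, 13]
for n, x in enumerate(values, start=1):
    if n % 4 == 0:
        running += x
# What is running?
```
Trace:
  running=0
  running=0, n=1, x=10
  running=0, n=2, x=1
  running=0, n=3, x=7
  running=13, n=4, x=13

Final answer: 13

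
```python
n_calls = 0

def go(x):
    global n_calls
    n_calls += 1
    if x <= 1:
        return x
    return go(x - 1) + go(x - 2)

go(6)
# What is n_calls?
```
Call trace (a repeated sub-call is expanded the first time; later identical calls just restate its return value):
go(x=6)
  go(x=5)
    go(x=4)
      go(x=3)
        go(x=2)
          go(x=1)
          -> return 1
          go(x=0)
          -> return 0
        -> return 1
        go(x=1)
        -> return 1
      -> return 2
      go(x=2) -> return 1  (same call as traced above)
    -> return 3
    go(x=3) -> return 2  (same call as traced above)
  -> return 5
  go(x=4) -> return 3  (same call as traced above)
-> return 8

n_calls is incremented once per call, so count the calls in each subtree. Let C(x) = number of calls made by go(x).
C(0) = C(1) = 1 (base case, no recursion); C(x) = 1 + C(x - 1) + C(x - 2) otherwise.
C(2) = 1 + C(1) + C(0) = 1 + 1 + 1 = 3
C(3) = 1 + C(2) + C(1) = 1 + 3 + 1 = 5
C(4) = 1 + C(3) + C(2) = 1 + 5 + 3 = 9
C(5) = 1 + C(4) + C(3) = 1 + 9 + 5 = 15
C(6) = 1 + C(5) + C(4) = 1 + 15 + 9 = 25
n_calls = C(6) = 25

Final answer: 25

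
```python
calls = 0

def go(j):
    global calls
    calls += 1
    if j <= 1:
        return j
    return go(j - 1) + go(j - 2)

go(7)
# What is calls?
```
Call trace (a repeated sub-call is expanded the first time; later identical calls just restate its return value):
go(j=7)
  go(j=6)
    go(j=5)
      go(j=4)
        go(j=3)
          go(j=2)
            go(j=1)
            -> return 1
            go(j=0)
            -> return 0
          -> return 1
          go(j=1)
          -> return 1
        -> return 2
        go(j=2) -> return 1  (same call as traced above)
      -> return 3
      go(j=3) -> return 2  (same call as traced above)
    -> return 5
    go(j=4) -> return 3  (same call as traced above)
  -> return 8
  go(j=5) -> return 5  (same call as traced above)
-> return 13

calls is incremented once per call, so count the calls in each subtree. Let C(j) = number of calls made by go(j).
C(0) = C(1) = 1 (base case, no recursion); C(j) = 1 + C(j - 1) + C(j - 2) otherwise.
C(2) = 1 + C(1) + C(0) = 1 + 1 + 1 = 3
C(3) = 1 + C(2) + C(1) = 1 + 3 + 1 = 5
C(4) = 1 + C(3) + C(2) = 1 + 5 + 3 = 9
C(5) = 1 + C(4) + C(3) = 1 + 9 + 5 = 15
C(6) = 1 + C(5) + C(4) = 1 + 15 + 9 = 25
C(7) = 1 + C(6) + C(5) = 1 + 25 + 15 = 41
calls = C(7) = 41

Final answer: 41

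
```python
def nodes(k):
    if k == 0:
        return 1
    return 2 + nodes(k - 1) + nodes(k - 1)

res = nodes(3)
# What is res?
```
Call trace (a repeated sub-call is expanded the first time; later identical calls just restate its return value):
nodes(k=3)
  nodes(k=2)
    nodes(k=1)
      nodes(k=0)
      -> return 1
      nodes(k=0)
      -> return 1
    -> return 4
    nodes(k=1) -> return 4  (same call as traced above)
  -> return 10
  nodes(k=2) -> return 10  (same call as traced above)
-> return 22

Final answer: 22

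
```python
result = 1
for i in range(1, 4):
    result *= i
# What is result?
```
Trace:
  result=1
  result=1, i=1
  result=2, i=2
  result=6, i=3

Final answer: 6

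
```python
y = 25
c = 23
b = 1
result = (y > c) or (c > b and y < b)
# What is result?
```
Trace:
  y=25
  y=25, c=23
  y=25, c=23, b=1
  y=25, c=23, b=1, result=True

Final answer: True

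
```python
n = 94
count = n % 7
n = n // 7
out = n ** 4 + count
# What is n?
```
Trace:
  n=94
  n=94, count=3
  n=13, count=3
  n=13, count=3, out=28564

Final answer: 13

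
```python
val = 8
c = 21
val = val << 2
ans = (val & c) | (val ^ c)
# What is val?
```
Trace:
  val=8
  val=8, c=21
  val=32, c=21
  val=32, c=21, ans=53

Final answer: 32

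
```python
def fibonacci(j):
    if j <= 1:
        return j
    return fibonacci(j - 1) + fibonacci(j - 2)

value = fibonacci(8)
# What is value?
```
Call trace (a repeated sub-call is expanded the first time; later identical calls just restate its return value):
fibonacci(j=8)
  fibonacci(j=7)
    fibonacci(j=6)
      fibonacci(j=5)
        fibonacci(j=4)
          fibonacci(j=3)
            fibonacci(j=2)
              fibonacci(j=1)
              -> return 1
              fibonacci(j=0)
              -> return 0
            -> return 1
            fibonacci(j=1)
            -> return 1
          -> return 2
          fibonacci(j=2) -> return 1  (same call as traced above)
        -> return 3
        fibonacci(j=3) -> return 2  (same call as traced above)
      -> return 5
      fibonacci(j=4) -> return 3  (same call as traced above)
    -> return 8
    fibonacci(j=5) -> return 5  (same call as traced above)
  -> return 13
  fibonacci(j=6) -> return 8  (same call as traced above)
-> return 21

Final answer: 21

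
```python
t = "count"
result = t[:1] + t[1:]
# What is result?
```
Trace:
  t='count'
  t='count', result='count'

Final answer: 'count'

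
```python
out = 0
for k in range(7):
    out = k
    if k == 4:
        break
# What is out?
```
Trace:
  out=0
  out=0, k=0
  out=1, k=1
  out=2, k=2
  out=3, k=3
  out=4, k=4

Final answer: 4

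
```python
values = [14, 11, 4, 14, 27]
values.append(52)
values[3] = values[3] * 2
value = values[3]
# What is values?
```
Trace:
  values=[14, 11, 4, 14, 27]
  values=[14, 11, 4, 14, 27, 52]
  values=[14, 11, 4, 28, 27, 52]
  values=[14, 11, 4, 28, 27, 52], value=28

Final answer: [14, 11, 4, 28, 27, 52]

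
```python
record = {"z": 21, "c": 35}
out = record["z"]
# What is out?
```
Trace:
  record={'z': 21, 'c': 35}
  record={'z': 21, 'c': 35}, out=21

Final answer: 21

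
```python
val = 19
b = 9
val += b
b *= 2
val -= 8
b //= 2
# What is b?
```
Trace:
  val=19
  val=19, b=9
  val=28, b=9
  val=28, b=18
  val=20, b=18
  val=20, b=9

Final answer: 9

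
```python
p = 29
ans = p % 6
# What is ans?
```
Trace:
  p=29
  p=29, ans=5

Final answer: 5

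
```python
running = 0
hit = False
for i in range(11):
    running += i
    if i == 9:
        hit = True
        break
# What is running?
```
Trace:
  running=0
  running=0, hit=False
  running=0, hit=False, i=0
  running=1, hit=False, i=1
  running=3, hit=False, i=2
  running=6, hit=False, i=3
  running=10, hit=False, i=4
  running=15, hit=False, i=5
  running=21, hit=False, i=6
  running=28, hit=False, i=7
  running=36, hit=False, i=8
  running=45, hit=True, i=9

Final answer: 45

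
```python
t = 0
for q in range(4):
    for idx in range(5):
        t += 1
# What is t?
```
Trace:
  t=0
  t=1, q=0, idx=0
  t=2, q=0, idx=1
  t=3, q=0, idx=2
  t=4, q=0, idx=3
  t=5, q=0, idx=4
  t=6, q=1, idx=0
  t=7, q=1, idx=1
  t=8, q=1, idx=2
  t=9, q=1, idx=3
  t=10, q=1, idx=4
  t=11, q=2, idx=0
  t=12, q=2, idx=1
  t=13, q=2, idx=2
  t=14, q=2, idx=3
  t=15, q=2, idx=4
  t=16, q=3, idx=0
  t=17, q=3, idx=1
  t=18, q=3, idx=2
  t=19, q=3, idx=3
  t=20, q=3, idx=4

Final answer: 20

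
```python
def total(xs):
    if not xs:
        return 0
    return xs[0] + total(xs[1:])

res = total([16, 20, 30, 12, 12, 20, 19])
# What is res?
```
Call trace:
total(xs=[16, 20, 30, 12, 12, 20, 19])
  total(xs=[20, 30, 12, 12, 20, 19])
    total(xs=[30, 12, 12, 20, 19])
      total(xs=[12, 12, 20, 19])
        total(xs=[12, 20, 19])
          total(xs=[20, 19])
            total(xs=[19])
              total(xs=[])
              -> return 0
            -> return 19
          -> return 39
        -> return 51
      -> return 63
    -> return 93
  -> return 113
-> return 129

Final answer: 129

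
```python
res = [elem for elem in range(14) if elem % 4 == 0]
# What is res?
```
Trace:
  elem=0
  elem=1
  elem=2
  elem=3
  elem=4
  elem=5
  elem=6
  elem=7
  elem=8
  elem=9
  elem=10
  elem=11
  elem=12
  elem=13
  res=[0, 4, 8, 12]

Final answer: [0, 4, 8, 12]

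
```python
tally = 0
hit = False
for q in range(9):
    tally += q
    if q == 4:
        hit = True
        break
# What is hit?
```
Trace:
  tally=0
  tally=0, hit=False
  tally=0, hit=False, q=0
  tally=1, hit=False, q=1
  tally=3, hit=False, q=2
  tally=6, hit=False, q=3
  tally=10, hit=True, q=4

Final answer: True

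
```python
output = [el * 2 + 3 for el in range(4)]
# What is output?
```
Trace:
  el=0
  el=1
  el=2
  el=3
  output=[3, 5, 7, 9]

Final answer: [3, 5, 7, 9]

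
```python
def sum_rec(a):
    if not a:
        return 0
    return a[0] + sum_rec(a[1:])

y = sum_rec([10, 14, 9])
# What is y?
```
Call trace:
sum_rec(a=[10, 14, 9])
  sum_rec(a=[14, 9])
    sum_rec(a=[9])
      sum_rec(a=[])
      -> return 0
    -> return 9
  -> return 23
-> return 33

Final answer: 33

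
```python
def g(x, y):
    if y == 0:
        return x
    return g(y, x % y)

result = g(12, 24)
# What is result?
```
Call trace:
g(x=12, y=24)
  g(x=24, y=12)
    g(x=12, y=0)
    -> return 12
  -> return 12
-> return 12

Final answer: 12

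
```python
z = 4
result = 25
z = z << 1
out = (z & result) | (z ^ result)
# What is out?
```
Trace:
  z=4
  z=4, result=25
  z=8, result=25
  z=8, result=25, out=25

Final answer: 25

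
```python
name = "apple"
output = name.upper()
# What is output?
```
Trace:
  name='apple'
  name='apple', output='APPLE'

Final answer: 'APPLE'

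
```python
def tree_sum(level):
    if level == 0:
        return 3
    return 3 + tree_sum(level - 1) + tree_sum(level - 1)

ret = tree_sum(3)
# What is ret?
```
Call trace (a repeated sub-call is expanded the first time; later identical calls just restate its return value):
tree_sum(level=3)
  tree_sum(level=2)
    tree_sum(level=1)
      tree_sum(level=0)
      -> return 3
      tree_sum(level=0)
      -> return 3
    -> return 9
    tree_sum(level=1) -> return 9  (same call as traced above)
  -> return 21
  tree_sum(level=2) -> return 21  (same call as traced above)
-> return 45

Final answer: 45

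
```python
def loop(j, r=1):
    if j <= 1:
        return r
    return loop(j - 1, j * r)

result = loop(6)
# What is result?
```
Call trace:
loop(j=6, r=1)
  loop(j=5, r=6)
    loop(j=4, r=30)
      loop(j=3, r=120)
        loop(j=2, r=360)
          loop(j=1, r=720)
          -> return 720
        -> return 720
      -> return 720
    -> return 720
  -> return 720
-> return 720

Final answer: 720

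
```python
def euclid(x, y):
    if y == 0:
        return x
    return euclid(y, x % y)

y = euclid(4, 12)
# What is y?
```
Call trace:
euclid(x=4, y=12)
  euclid(x=12, y=4)
    euclid(x=4, y=0)
    -> return 4
  -> return 4
-> return 4

Final answer: 4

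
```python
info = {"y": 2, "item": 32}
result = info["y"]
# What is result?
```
Trace:
  info={'y': 2, 'item': 32}
  info={'y': 2, 'item': 32}, result=2

Final answer: 2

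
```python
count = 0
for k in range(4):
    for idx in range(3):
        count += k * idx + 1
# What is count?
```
Trace:
  count=0
  count=1, k=0, idx=0
  count=2, k=0, idx=1
  count=3, k=0, idx=2
  count=4, k=1, idx=0
  count=6, k=1, idx=1
  count=9, k=1, idx=2
  count=10, k=2, idx=0
  count=13, k=2, idx=1
  count=18, k=2, idx=2
  count=19, k=3, idx=0
  count=23, k=3, idx=1
  count=30, k=3, idx=2

Final answer: 30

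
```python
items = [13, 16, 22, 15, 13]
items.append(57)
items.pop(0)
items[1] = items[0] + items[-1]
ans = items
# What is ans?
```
Trace:
  items=[13, 16, 22, 15, 13]
  items=[13, 16, 22, 15, 13, 57]
  items=[16, 22, 15, 13, 57]
  items=[16, 73, 15, 13, 57]
  items=[16, 73, 15, 13, 57], ans=[16, 73, 15, 13, 57]

Final answer: [16, 73, 15, 13, 57]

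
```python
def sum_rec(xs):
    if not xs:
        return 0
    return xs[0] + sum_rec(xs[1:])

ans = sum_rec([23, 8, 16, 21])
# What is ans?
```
Call trace:
sum_rec(xs=[23, 8, 16, 21])
  sum_rec(xs=[8, 16, 21])
    sum_rec(xs=[16, 21])
      sum_rec(xs=[21])
        sum_rec(xs=[])
        -> return 0
      -> return 21
    -> return 37
  -> return 45
-> return 68

Final answer: 68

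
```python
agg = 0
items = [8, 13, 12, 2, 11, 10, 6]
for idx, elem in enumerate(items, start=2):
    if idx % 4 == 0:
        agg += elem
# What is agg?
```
Trace:
  agg=0
  agg=0, idx=2, elem=8
  agg=0, idx=3, elem=13
  agg=12, idx=4, elem=12
  agg=12, idx=5, elem=2
  agg=12, idx=6, elem=11
  agg=12, idx=7, elem=10
  agg=18, idx=8, elem=6

Final answer: 18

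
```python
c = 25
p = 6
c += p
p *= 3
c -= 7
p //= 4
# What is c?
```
Trace:
  c=25
  c=25, p=6
  c=31, p=6
  c=31, p=18
  c=24, p=18
  c=24, p=4

Final answer: 24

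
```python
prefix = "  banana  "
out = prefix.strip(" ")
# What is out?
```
Trace:
  prefix='  banana  '
  prefix='  banana  ', out='banana'

Final answer: 'banana'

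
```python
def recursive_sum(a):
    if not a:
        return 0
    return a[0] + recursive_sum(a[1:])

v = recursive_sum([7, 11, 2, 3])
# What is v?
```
Call trace:
recursive_sum(a=[7, 11, 2, 3])
  recursive_sum(a=[11, 2, 3])
    recursive_sum(a=[2, 3])
      recursive_sum(a=[3])
        recursive_sum(a=[])
        -> return 0
      -> return 3
    -> return 5
  -> return 16
-> return 23

Final answer: 23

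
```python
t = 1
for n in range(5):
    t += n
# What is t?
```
Trace:
  t=1
  t=1, n=0
  t=2, n=1
  t=4, n=2
  t=7, n=3
  t=11, n=4

Final answer: 11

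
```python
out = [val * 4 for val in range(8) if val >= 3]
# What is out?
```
Trace:
  val=0
  val=1
  val=2
  val=3
  val=4
  val=5
  val=6
  val=7
  out=[12, 16, 20, 24, 28]

Final answer: [12, 16, 20, 24, 28]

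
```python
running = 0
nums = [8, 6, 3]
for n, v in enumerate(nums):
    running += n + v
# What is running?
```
Trace:
  running=0
  running=8, n=0, v=8
  running=15, n=1, v=6
  running=20, n=2, v=3

Final answer: 20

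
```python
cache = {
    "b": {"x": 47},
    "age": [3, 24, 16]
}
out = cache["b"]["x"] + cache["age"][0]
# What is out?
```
Trace:
  cache={'b': {'x': 47}, 'age': [3, 24, 16]}
  cache={'b': {'x': 47}, 'age': [3, 24, 16]}, out=50

Final answer: 50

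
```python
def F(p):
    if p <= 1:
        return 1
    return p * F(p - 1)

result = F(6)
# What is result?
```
Call trace:
F(p=6)
  F(p=5)
    F(p=4)
      F(p=3)
        F(p=2)
          F(p=1)
          -> return 1
        -> return 2
      -> return 6
    -> return 24
  -> return 120
-> return 720

Final answer: 720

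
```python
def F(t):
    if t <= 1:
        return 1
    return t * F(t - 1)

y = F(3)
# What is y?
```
Call trace:
F(t=3)
  F(t=2)
    F(t=1)
    -> return 1
  -> return 2
-> return 6

Final answer: 6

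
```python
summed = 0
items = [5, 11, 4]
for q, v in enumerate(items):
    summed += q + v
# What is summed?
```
Trace:
  summed=0
  summed=5, q=0, v=5
  summed=17, q=1, v=11
  summed=23, q=2, v=4

Final answer: 23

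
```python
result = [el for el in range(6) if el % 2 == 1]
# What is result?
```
Trace:
  el=0
  el=1
  el=2
  el=3
  el=4
  el=5
  result=[1, 3, 5]

Final answer: [1, 3, 5]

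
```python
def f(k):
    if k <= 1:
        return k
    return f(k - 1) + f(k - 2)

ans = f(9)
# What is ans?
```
Call trace (a repeated sub-call is expanded the first time; later identical calls just restate its return value):
f(k=9)
  f(k=8)
    f(k=7)
      f(k=6)
        f(k=5)
          f(k=4)
            f(k=3)
              f(k=2)
                f(k=1)
                -> return 1
                f(k=0)
                -> return 0
              -> return 1
              f(k=1)
              -> return 1
            -> return 2
            f(k=2) -> return 1  (same call as traced above)
          -> return 3
          f(k=3) -> return 2  (same call as traced above)
        -> return 5
        f(k=4) -> return 3  (same call as traced above)
      -> return 8
      f(k=5) -> return 5  (same call as traced above)
    -> return 13
    f(k=6) -> return 8  (same call as traced above)
  -> return 21
  f(k=7) -> return 13  (same call as traced above)
-> return 34

Final answer: 34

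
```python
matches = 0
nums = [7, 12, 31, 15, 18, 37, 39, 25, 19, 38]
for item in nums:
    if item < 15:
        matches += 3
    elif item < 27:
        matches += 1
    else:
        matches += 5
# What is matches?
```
Trace:
  matches=0
  matches=3, item=7
  matches=6, item=12
  matches=11, item=31
  matches=12, item=15
  matches=13, item=18
  matches=18, item=37
  matches=23, item=39
  matches=24, item=25
  matches=25, item=19
  matches=30, item=38

Final answer: 30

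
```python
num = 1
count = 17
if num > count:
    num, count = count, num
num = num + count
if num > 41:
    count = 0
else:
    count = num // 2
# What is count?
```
Trace:
  num=1
  num=1, count=17
  num=1, count=17
  num=18, count=17
  num=18, count=9

Final answer: 9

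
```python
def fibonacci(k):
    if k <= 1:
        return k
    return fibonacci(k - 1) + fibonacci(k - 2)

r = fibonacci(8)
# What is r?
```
Call trace (a repeated sub-call is expanded the first time; later identical calls just restate its return value):
fibonacci(k=8)
  fibonacci(k=7)
    fibonacci(k=6)
      fibonacci(k=5)
        fibonacci(k=4)
          fibonacci(k=3)
            fibonacci(k=2)
              fibonacci(k=1)
              -> return 1
              fibonacci(k=0)
              -> return 0
            -> return 1
            fibonacci(k=1)
            -> return 1
          -> return 2
          fibonacci(k=2) -> return 1  (same call as traced above)
        -> return 3
        fibonacci(k=3) -> return 2  (same call as traced above)
      -> return 5
      fibonacci(k=4) -> return 3  (same call as traced above)
    -> return 8
    fibonacci(k=5) -> return 5  (same call as traced above)
  -> return 13
  fibonacci(k=6) -> return 8  (same call as traced above)
-> return 21

Final answer: 21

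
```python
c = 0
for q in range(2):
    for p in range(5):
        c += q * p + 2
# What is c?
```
Trace:
  c=0
  c=2, q=0, p=0
  c=4, q=0, p=1
  c=6, q=0, p=2
  c=8, q=0, p=3
  c=10, q=0, p=4
  c=12, q=1, p=0
  c=15, q=1, p=1
  c=19, q=1, p=2
  c=24, q=1, p=3
  c=30, q=1, p=4

Final answer: 30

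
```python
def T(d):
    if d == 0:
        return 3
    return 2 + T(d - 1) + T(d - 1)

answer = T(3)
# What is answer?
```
Call trace (a repeated sub-call is expanded the first time; later identical calls just restate its return value):
T(d=3)
  T(d=2)
    T(d=1)
      T(d=0)
      -> return 3
      T(d=0)
      -> return 3
    -> return 8
    T(d=1) -> return 8  (same call as traced above)
  -> return 18
  T(d=2) -> return 18  (same call as traced above)
-> return 38

Final answer: 38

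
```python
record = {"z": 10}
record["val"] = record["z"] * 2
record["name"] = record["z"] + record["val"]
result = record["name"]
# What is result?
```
Trace:
  record={'z': 10}
  record={'z': 10, 'val': 20}
  record={'z': 10, 'val': 20, 'name': 30}
  record={'z': 10, 'val': 20, 'name': 30}, result=30

Final answer: 30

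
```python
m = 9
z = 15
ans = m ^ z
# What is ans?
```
Trace:
  m=9
  m=9, z=15
  m=9, z=15, ans=6

Final answer: 6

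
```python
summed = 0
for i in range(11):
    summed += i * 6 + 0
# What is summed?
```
Trace:
  summed=0
  summed=0, i=0
  summed=6, i=1
  summed=18, i=2
  summed=36, i=3
  summed=60, i=4
  summed=90, i=5
  summed=126, i=6
  summed=168, i=7
  summed=216, i=8
  summed=270, i=9
  summed=330, i=10

Final answer: 330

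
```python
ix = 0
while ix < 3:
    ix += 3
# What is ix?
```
Trace:
  ix=0
  ix=3

Final answer: 3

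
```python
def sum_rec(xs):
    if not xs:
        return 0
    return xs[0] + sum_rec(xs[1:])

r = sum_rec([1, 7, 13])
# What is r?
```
Call trace:
sum_rec(xs=[1, 7, 13])
  sum_rec(xs=[7, 13])
    sum_rec(xs=[13])
      sum_rec(xs=[])
      -> return 0
    -> return 13
  -> return 20
-> return 21

Final answer: 21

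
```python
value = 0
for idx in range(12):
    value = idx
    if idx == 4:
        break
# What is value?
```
Trace:
  value=0
  value=0, idx=0
  value=1, idx=1
  value=2, idx=2
  value=3, idx=3
  value=4, idx=4

Final answer: 4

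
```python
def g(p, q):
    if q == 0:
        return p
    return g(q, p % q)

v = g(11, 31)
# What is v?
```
Call trace:
g(p=11, q=31)
  g(p=31, q=11)
    g(p=11, q=9)
      g(p=9, q=2)
        g(p=2, q=1)
          g(p=1, q=0)
          -> return 1
        -> return 1
      -> return 1
    -> return 1
  -> return 1
-> return 1

Final answer: 1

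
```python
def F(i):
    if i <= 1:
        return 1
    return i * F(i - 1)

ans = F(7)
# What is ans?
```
Call trace:
F(i=7)
  F(i=6)
    F(i=5)
      F(i=4)
        F(i=3)
          F(i=2)
            F(i=1)
            -> return 1
          -> return 2
        -> return 6
      -> return 24
    -> return 120
  -> return 720
-> return 5040

Final answer: 5040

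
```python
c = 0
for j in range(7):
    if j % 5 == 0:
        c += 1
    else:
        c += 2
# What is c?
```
Trace:
  c=0
  c=1, j=0
  c=3, j=1
  c=5, j=2
  c=7, j=3
  c=9, j=4
  c=10, j=5
  c=12, j=6

Final answer: 12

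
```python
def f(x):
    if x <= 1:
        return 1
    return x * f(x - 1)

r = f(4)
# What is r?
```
Call trace:
f(x=4)
  f(x=3)
    f(x=2)
      f(x=1)
      -> return 1
    -> return 2
  -> return 6
-> return 24

Final answer: 24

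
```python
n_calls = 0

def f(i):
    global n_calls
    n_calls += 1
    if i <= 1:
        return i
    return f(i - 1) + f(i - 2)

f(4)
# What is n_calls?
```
Call trace (a repeated sub-call is expanded the first time; later identical calls just restate its return value):
f(i=4)
  f(i=3)
    f(i=2)
      f(i=1)
      -> return 1
      f(i=0)
      -> return 0
    -> return 1
    f(i=1)
    -> return 1
  -> return 2
  f(i=2) -> return 1  (same call as traced above)
-> return 3

n_calls is incremented once per call, so count the calls in each subtree. Let C(i) = number of calls made by f(i).
C(0) = C(1) = 1 (base case, no recursion); C(i) = 1 + C(i - 1) + C(i - 2) otherwise.
C(2) = 1 + C(1) + C(0) = 1 + 1 + 1 = 3
C(3) = 1 + C(2) + C(1) = 1 + 3 + 1 = 5
C(4) = 1 + C(3) + C(2) = 1 + 5 + 3 = 9
n_calls = C(4) = 9

Final answer: 9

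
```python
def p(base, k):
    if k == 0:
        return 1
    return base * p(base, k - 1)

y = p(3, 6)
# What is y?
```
Call trace:
p(base=3, k=6)
  p(base=3, k=5)
    p(base=3, k=4)
      p(base=3, k=3)
        p(base=3, k=2)
          p(base=3, k=1)
            p(base=3, k=0)
            -> return 1
          -> return 3
        -> return 9
      -> return 27
    -> return 81
  -> return 243
-> return 729

Final answer: 729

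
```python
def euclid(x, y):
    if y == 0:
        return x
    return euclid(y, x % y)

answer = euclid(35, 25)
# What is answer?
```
Call trace:
euclid(x=35, y=25)
  euclid(x=25, y=10)
    euclid(x=10, y=5)
      euclid(x=5, y=0)
      -> return 5
    -> return 5
  -> return 5
-> return 5

Final answer: 5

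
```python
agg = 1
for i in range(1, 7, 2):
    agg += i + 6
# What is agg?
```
Trace:
  agg=1
  agg=8, i=1
  agg=17, i=3
  agg=28, i=5

Final answer: 28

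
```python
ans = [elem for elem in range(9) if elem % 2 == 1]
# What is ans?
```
Trace:
  elem=0
  elem=1
  elem=2
  elem=3
  elem=4
  elem=5
  elem=6
  elem=7
  elem=8
  ans=[1, 3, 5, 7]

Final answer: [1, 3, 5, 7]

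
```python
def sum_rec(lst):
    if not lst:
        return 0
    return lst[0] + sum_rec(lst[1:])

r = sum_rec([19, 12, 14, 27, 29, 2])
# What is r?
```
Call trace:
sum_rec(lst=[19, 12, 14, 27, 29, 2])
  sum_rec(lst=[12, 14, 27, 29, 2])
    sum_rec(lst=[14, 27, 29, 2])
      sum_rec(lst=[27, 29, 2])
        sum_rec(lst=[29, 2])
          sum_rec(lst=[2])
            sum_rec(lst=[])
            -> return 0
          -> return 2
        -> return 31
      -> return 58
    -> return 72
  -> return 84
-> return 103

Final answer: 103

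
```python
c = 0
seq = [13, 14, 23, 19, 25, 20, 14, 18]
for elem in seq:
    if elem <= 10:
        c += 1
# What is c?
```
Trace:
  c=0
  c=0, elem=13
  c=0, elem=14
  c=0, elem=23
  c=0, elem=19
  c=0, elem=25
  c=0, elem=20
  c=0, elem=14
  c=0, elem=18

Final answer: 0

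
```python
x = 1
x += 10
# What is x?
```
Trace:
  x=1
  x=11

Final answer: 11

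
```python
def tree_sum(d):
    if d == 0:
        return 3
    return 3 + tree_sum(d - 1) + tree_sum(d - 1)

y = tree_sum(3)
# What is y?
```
Call trace (a repeated sub-call is expanded the first time; later identical calls just restate its return value):
tree_sum(d=3)
  tree_sum(d=2)
    tree_sum(d=1)
      tree_sum(d=0)
      -> return 3
      tree_sum(d=0)
      -> return 3
    -> return 9
    tree_sum(d=1) -> return 9  (same call as traced above)
  -> return 21
  tree_sum(d=2) -> return 21  (same call as traced above)
-> return 45

Final answer: 45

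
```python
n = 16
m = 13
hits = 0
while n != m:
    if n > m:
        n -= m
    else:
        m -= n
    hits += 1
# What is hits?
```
Trace:
  n=16
  n=16, m=13
  n=16, m=13, hits=0
  n=3, m=13, hits=1
  n=3, m=10, hits=2
  n=3, m=7, hits=3
  n=3, m=4, hits=4
  n=3, m=1, hits=5
  n=2, m=1, hits=6
  n=1, m=1, hits=7

Final answer: 7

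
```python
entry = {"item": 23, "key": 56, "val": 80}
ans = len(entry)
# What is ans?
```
Trace:
  entry={'item': 23, 'key': 56, 'val': 80}
  entry={'item': 23, 'key': 56, 'val': 80}, ans=3

Final answer: 3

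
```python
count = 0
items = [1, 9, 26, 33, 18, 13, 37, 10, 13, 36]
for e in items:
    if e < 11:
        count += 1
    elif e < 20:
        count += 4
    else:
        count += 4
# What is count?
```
Trace:
  count=0
  count=1, e=1
  count=2, e=9
  count=6, e=26
  count=10, e=33
  count=14, e=18
  count=18, e=13
  count=22, e=37
  count=23, e=10
  count=27, e=13
  count=31, e=36

Final answer: 31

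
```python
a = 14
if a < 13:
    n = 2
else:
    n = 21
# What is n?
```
Trace:
  a=14
  a=14, n=21

Final answer: 21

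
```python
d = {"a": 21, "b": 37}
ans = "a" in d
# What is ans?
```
Trace:
  d={'a': 21, 'b': 37}
  d={'a': 21, 'b': 37}, ans=True

Final answer: True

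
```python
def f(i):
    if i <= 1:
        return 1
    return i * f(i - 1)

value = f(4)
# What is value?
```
Call trace:
f(i=4)
  f(i=3)
    f(i=2)
      f(i=1)
      -> return 1
    -> return 2
  -> return 6
-> return 24

Final answer: 24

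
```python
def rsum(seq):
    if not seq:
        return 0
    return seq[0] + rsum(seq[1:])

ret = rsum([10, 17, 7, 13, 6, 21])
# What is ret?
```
Call trace:
rsum(seq=[10, 17, 7, 13, 6, 21])
  rsum(seq=[17, 7, 13, 6, 21])
    rsum(seq=[7, 13, 6, 21])
      rsum(seq=[13, 6, 21])
        rsum(seq=[6, 21])
          rsum(seq=[21])
            rsum(seq=[])
            -> return 0
          -> return 21
        -> return 27
      -> return 40
    -> return 47
  -> return 64
-> return 74

Final answer: 74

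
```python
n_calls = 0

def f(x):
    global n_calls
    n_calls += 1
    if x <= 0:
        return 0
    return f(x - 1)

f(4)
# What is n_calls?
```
Call trace:
f(x=4)
  f(x=3)
    f(x=2)
      f(x=1)
        f(x=0)
        -> return 0
      -> return 0
    -> return 0
  -> return 0
-> return 0

n_calls is incremented once per call. f is entered once for each x = 4, 3, 2, 1, 0 (the x <= 0 call returns without recursing), i.e. 4 + 1 calls.
n_calls = 5

Final answer: 5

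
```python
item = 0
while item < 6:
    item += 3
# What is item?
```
Trace:
  item=0
  item=3
  item=6

Final answer: 6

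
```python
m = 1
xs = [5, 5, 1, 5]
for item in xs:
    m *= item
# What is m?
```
Trace:
  m=1
  m=5, item=5
  m=25, item=5
  m=25, item=1
  m=125, item=5

Final answer: 125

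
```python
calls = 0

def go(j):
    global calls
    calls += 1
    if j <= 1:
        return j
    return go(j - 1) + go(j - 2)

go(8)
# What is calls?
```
Call trace (a repeated sub-call is expanded the first time; later identical calls just restate its return value):
go(j=8)
  go(j=7)
    go(j=6)
      go(j=5)
        go(j=4)
          go(j=3)
            go(j=2)
              go(j=1)
              -> return 1
              go(j=0)
              -> return 0
            -> return 1
            go(j=1)
            -> return 1
          -> return 2
          go(j=2) -> return 1  (same call as traced above)
        -> return 3
        go(j=3) -> return 2  (same call as traced above)
      -> return 5
      go(j=4) -> return 3  (same call as traced above)
    -> return 8
    go(j=5) -> return 5  (same call as traced above)
  -> return 13
  go(j=6) -> return 8  (same call as traced above)
-> return 21

calls is incremented once per call, so count the calls in each subtree. Let C(j) = number of calls made by go(j).
C(0) = C(1) = 1 (base case, no recursion); C(j) = 1 + C(j - 1) + C(j - 2) otherwise.
C(2) = 1 + C(1) + C(0) = 1 + 1 + 1 = 3
C(3) = 1 + C(2) + C(1) = 1 + 3 + 1 = 5
C(4) = 1 + C(3) + C(2) = 1 + 5 + 3 = 9
C(5) = 1 + C(4) + C(3) = 1 + 9 + 5 = 15
C(6) = 1 + C(5) + C(4) = 1 + 15 + 9 = 25
C(7) = 1 + C(6) + C(5) = 1 + 25 + 15 = 41
C(8) = 1 + C(7) + C(6) = 1 + 41 + 25 = 67
calls = C(8) = 67

Final answer: 67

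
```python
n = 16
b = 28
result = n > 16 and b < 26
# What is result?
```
Trace:
  n=16
  n=16, b=28
  n=16, b=28, result=False

Final answer: False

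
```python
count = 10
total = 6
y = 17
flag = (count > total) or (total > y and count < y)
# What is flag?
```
Trace:
  count=10
  count=10, total=6
  count=10, total=6, y=17
  count=10, total=6, y=17, flag=True

Final answer: True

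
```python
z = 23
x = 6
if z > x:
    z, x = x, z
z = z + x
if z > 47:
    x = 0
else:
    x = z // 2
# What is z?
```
Trace:
  z=23
  z=23, x=6
  z=6, x=23
  z=29, x=23
  z=29, x=14

Final answer: 29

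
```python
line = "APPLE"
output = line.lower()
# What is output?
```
Trace:
  line='APPLE'
  line='APPLE', output='apple'

Final answer: 'apple'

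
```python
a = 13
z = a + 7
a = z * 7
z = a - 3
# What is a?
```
Trace:
  a=13
  a=13, z=20
  a=140, z=20
  a=140, z=137

Final answer: 140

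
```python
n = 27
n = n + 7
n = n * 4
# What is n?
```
Trace:
  n=27
  n=34
  n=136

Final answer: 136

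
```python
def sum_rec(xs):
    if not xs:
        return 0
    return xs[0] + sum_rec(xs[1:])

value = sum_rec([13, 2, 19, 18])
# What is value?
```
Call trace:
sum_rec(xs=[13, 2, 19, 18])
  sum_rec(xs=[2, 19, 18])
    sum_rec(xs=[19, 18])
      sum_rec(xs=[18])
        sum_rec(xs=[])
        -> return 0
      -> return 18
    -> return 37
  -> return 39
-> return 52

Final answer: 52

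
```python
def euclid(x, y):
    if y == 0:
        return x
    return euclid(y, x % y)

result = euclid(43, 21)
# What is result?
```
Call trace:
euclid(x=43, y=21)
  euclid(x=21, y=1)
    euclid(x=1, y=0)
    -> return 1
  -> return 1
-> return 1

Final answer: 1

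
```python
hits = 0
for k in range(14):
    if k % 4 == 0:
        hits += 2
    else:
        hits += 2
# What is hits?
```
Trace:
  hits=0
  hits=2, k=0
  hits=4, k=1
  hits=6, k=2
  hits=8, k=3
  hits=10, k=4
  hits=12, k=5
  hits=14, k=6
  hits=16, k=7
  hits=18, k=8
  hits=20, k=9
  hits=22, k=10
  hits=24, k=11
  hits=26, k=12
  hits=28, k=13

Final answer: 28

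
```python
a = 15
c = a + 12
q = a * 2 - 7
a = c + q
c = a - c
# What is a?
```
Trace:
  a=15
  a=15, c=27
  a=15, c=27, q=23
  a=50, c=27, q=23
  a=50, c=23, q=23

Final answer: 50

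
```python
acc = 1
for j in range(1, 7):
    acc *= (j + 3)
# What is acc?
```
Trace:
  acc=1
  acc=4, j=1
  acc=20, j=2
  acc=120, j=3
  acc=840, j=4
  acc=6720, j=5
  acc=60480, j=6

Final answer: 60480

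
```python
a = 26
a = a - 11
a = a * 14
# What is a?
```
Trace:
  a=26
  a=15
  a=210

Final answer: 210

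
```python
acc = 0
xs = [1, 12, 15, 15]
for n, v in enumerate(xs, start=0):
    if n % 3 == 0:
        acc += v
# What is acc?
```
Trace:
  acc=0
  acc=1, n=0, v=1
  acc=1, n=1, v=12
  acc=1, n=2, v=15
  acc=16, n=3, v=15

Final answer: 16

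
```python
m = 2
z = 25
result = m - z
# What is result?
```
Trace:
  m=2
  m=2, z=25
  m=2, z=25, result=-23

Final answer: -23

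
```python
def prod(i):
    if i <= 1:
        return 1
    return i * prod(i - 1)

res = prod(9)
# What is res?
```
Call trace:
prod(i=9)
  prod(i=8)
    prod(i=7)
      prod(i=6)
        prod(i=5)
          prod(i=4)
            prod(i=3)
              prod(i=2)
                prod(i=1)
                -> return 1
              -> return 2
            -> return 6
          -> return 24
        -> return 120
      -> return 720
    -> return 5040
  -> return 40320
-> return 362880

Final answer: 362880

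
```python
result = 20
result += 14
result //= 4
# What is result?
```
Trace:
  result=20
  result=34
  result=8

Final answer: 8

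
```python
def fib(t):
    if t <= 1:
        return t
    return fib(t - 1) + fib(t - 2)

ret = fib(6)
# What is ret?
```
Call trace (a repeated sub-call is expanded the first time; later identical calls just restate its return value):
fib(t=6)
  fib(t=5)
    fib(t=4)
      fib(t=3)
        fib(t=2)
          fib(t=1)
          -> return 1
          fib(t=0)
          -> return 0
        -> return 1
        fib(t=1)
        -> return 1
      -> return 2
      fib(t=2) -> return 1  (same call as traced above)
    -> return 3
    fib(t=3) -> return 2  (same call as traced above)
  -> return 5
  fib(t=4) -> return 3  (same call as traced above)
-> return 8

Final answer: 8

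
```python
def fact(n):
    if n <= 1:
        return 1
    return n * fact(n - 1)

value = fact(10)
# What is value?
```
Call trace:
fact(n=10)
  fact(n=9)
    fact(n=8)
      fact(n=7)
        fact(n=6)
          fact(n=5)
            fact(n=4)
              fact(n=3)
                fact(n=2)
                  fact(n=1)
                  -> return 1
                -> return 2
              -> return 6
            -> return 24
          -> return 120
        -> return 720
      -> return 5040
    -> return 40320
  -> return 362880
-> return 3628800

Final answer: 3628800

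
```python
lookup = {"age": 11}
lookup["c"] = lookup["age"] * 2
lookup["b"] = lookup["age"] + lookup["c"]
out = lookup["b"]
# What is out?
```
Trace:
  lookup={'age': 11}
  lookup={'age': 11, 'c': 22}
  lookup={'age': 11, 'c': 22, 'b': 33}
  lookup={'age': 11, 'c': 22, 'b': 33}, out=33

Final answer: 33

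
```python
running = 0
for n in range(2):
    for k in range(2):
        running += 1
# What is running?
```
Trace:
  running=0
  running=1, n=0, k=0
  running=2, n=0, k=1
  running=3, n=1, k=0
  running=4, n=1, k=1

Final answer: 4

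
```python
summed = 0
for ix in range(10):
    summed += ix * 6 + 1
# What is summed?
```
Trace:
  summed=0
  summed=1, ix=0
  summed=8, ix=1
  summed=21, ix=2
  summed=40, ix=3
  summed=65, ix=4
  summed=96, ix=5
  summed=133, ix=6
  summed=176, ix=7
  summed=225, ix=8
  summed=280, ix=9

Final answer: 280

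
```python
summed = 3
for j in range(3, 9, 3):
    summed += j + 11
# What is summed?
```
Trace:
  summed=3
  summed=17, j=3
  summed=34, j=6

Final answer: 34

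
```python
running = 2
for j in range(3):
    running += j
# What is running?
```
Trace:
  running=2
  running=2, j=0
  running=3, j=1
  running=5, j=2

Final answer: 5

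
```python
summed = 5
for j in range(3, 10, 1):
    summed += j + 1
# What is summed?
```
Trace:
  summed=5
  summed=9, j=3
  summed=14, j=4
  summed=20, j=5
  summed=27, j=6
  summed=35, j=7
  summed=44, j=8
  summed=54, j=9

Final answer: 54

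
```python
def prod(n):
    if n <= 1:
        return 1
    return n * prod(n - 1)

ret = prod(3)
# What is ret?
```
Call trace:
prod(n=3)
  prod(n=2)
    prod(n=1)
    -> return 1
  -> return 2
-> return 6

Final answer: 6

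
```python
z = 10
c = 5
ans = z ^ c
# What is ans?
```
Trace:
  z=10
  z=10, c=5
  z=10, c=5, ans=15

Final answer: 15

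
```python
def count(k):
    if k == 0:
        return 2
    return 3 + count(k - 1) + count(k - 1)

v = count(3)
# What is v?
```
Call trace (a repeated sub-call is expanded the first time; later identical calls just restate its return value):
count(k=3)
  count(k=2)
    count(k=1)
      count(k=0)
      -> return 2
      count(k=0)
      -> return 2
    -> return 7
    count(k=1) -> return 7  (same call as traced above)
  -> return 17
  count(k=2) -> return 17  (same call as traced above)
-> return 37

Final answer: 37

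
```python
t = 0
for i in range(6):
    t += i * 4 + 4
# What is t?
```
Trace:
  t=0
  t=4, i=0
  t=12, i=1
  t=24, i=2
  t=40, i=3
  t=60, i=4
  t=84, i=5

Final answer: 84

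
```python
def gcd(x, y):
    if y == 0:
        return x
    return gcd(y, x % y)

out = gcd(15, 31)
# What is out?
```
Call trace:
gcd(x=15, y=31)
  gcd(x=31, y=15)
    gcd(x=15, y=1)
      gcd(x=1, y=0)
      -> return 1
    -> return 1
  -> return 1
-> return 1

Final answer: 1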